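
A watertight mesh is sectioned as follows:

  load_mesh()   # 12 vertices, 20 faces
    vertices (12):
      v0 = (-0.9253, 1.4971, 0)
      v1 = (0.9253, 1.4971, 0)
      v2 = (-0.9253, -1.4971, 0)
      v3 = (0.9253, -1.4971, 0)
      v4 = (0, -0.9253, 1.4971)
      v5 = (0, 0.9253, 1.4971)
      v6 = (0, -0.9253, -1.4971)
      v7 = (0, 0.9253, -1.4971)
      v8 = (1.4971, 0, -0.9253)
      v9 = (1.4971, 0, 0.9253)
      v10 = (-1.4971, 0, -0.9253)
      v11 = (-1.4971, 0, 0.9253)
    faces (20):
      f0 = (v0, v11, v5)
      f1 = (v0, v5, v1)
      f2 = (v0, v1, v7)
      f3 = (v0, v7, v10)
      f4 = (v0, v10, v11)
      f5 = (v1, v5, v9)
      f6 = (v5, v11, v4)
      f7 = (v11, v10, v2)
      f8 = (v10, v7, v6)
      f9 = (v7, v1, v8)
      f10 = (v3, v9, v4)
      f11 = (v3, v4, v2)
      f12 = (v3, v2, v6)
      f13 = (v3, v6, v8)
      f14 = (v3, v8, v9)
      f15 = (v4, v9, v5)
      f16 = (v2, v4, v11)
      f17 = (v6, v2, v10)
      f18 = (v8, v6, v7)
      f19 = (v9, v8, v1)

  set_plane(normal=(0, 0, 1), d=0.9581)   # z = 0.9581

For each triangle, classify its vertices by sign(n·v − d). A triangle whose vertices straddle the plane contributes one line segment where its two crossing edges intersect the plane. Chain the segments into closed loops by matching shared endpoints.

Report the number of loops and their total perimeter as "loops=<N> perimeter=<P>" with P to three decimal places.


Straddling triangles (8 of 20):
  (v0,v11,v5) [--+] → (-1.41122, 0.0530777, 0.9581)–(-0.333135, 1.13116, 0.9581)  len=1.5246
  (v0,v5,v1) [-+-] → (-0.333135, 1.13116, 0.9581)–(0.333135, 1.13116, 0.9581)  len=0.6663
  (v1,v5,v9) [-+-] → (0.333135, 1.13116, 0.9581)–(1.41122, 0.0530777, 0.9581)  len=1.5246
  (v5,v11,v4) [+-+] → (-1.41122, 0.0530777, 0.9581)–(-1.41122, -0.0530777, 0.9581)  len=0.1062
  (v3,v9,v4) [--+] → (1.41122, -0.0530777, 0.9581)–(0.333135, -1.13116, 0.9581)  len=1.5246
  (v3,v4,v2) [-+-] → (0.333135, -1.13116, 0.9581)–(-0.333135, -1.13116, 0.9581)  len=0.6663
  (v4,v9,v5) [+-+] → (1.41122, -0.0530777, 0.9581)–(1.41122, 0.0530777, 0.9581)  len=0.1062
  (v2,v4,v11) [-+-] → (-0.333135, -1.13116, 0.9581)–(-1.41122, -0.0530777, 0.9581)  len=1.5246

Chained into 1 loop(s):
  loop 1: 8 segments, perimeter = 7.6434
Total perimeter = 7.643

loops=1 perimeter=7.643


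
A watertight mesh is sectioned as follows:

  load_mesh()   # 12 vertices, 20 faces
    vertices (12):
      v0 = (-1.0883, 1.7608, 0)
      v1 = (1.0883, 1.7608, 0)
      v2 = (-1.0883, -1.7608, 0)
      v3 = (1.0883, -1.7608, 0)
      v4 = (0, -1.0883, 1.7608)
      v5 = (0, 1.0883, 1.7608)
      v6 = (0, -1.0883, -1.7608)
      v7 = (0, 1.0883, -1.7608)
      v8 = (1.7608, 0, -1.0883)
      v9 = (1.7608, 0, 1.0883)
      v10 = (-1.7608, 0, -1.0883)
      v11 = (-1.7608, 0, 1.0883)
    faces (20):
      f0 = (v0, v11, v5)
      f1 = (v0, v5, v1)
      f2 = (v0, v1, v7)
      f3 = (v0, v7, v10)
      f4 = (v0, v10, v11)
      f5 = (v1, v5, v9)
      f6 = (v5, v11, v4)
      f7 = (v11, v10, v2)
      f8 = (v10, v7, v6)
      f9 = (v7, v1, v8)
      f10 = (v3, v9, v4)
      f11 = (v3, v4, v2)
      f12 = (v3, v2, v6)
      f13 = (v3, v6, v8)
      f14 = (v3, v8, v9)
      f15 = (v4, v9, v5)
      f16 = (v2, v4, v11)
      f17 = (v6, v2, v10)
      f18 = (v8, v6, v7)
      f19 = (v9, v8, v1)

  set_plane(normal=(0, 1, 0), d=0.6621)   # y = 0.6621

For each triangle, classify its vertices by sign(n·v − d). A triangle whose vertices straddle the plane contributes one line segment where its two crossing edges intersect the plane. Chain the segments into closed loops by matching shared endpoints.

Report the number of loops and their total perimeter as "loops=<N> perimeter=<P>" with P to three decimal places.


Straddling triangles (10 of 20):
  (v0,v11,v5) [+-+] → (-1.50793, 0.6621, 0.679075)–(-0.689564, 0.6621, 1.49744)  len=1.1573
  (v0,v7,v10) [++-] → (-0.689564, 0.6621, -1.49744)–(-1.50793, 0.6621, -0.679075)  len=1.1573
  (v0,v10,v11) [+--] → (-1.50793, 0.6621, -0.679075)–(-1.50793, 0.6621, 0.679075)  len=1.3581
  (v1,v5,v9) [++-] → (0.689564, 0.6621, 1.49744)–(1.50793, 0.6621, 0.679075)  len=1.1573
  (v5,v11,v4) [+--] → (-0.689564, 0.6621, 1.49744)–(0, 0.6621, 1.7608)  len=0.7381
  (v10,v7,v6) [-+-] → (-0.689564, 0.6621, -1.49744)–(0, 0.6621, -1.7608)  len=0.7381
  (v7,v1,v8) [++-] → (1.50793, 0.6621, -0.679075)–(0.689564, 0.6621, -1.49744)  len=1.1573
  (v4,v9,v5) [--+] → (0.689564, 0.6621, 1.49744)–(0, 0.6621, 1.7608)  len=0.7381
  (v8,v6,v7) [--+] → (0, 0.6621, -1.7608)–(0.689564, 0.6621, -1.49744)  len=0.7381
  (v9,v8,v1) [--+] → (1.50793, 0.6621, -0.679075)–(1.50793, 0.6621, 0.679075)  len=1.3581

Chained into 1 loop(s):
  loop 1: 10 segments, perimeter = 10.2982
Total perimeter = 10.298

loops=1 perimeter=10.298


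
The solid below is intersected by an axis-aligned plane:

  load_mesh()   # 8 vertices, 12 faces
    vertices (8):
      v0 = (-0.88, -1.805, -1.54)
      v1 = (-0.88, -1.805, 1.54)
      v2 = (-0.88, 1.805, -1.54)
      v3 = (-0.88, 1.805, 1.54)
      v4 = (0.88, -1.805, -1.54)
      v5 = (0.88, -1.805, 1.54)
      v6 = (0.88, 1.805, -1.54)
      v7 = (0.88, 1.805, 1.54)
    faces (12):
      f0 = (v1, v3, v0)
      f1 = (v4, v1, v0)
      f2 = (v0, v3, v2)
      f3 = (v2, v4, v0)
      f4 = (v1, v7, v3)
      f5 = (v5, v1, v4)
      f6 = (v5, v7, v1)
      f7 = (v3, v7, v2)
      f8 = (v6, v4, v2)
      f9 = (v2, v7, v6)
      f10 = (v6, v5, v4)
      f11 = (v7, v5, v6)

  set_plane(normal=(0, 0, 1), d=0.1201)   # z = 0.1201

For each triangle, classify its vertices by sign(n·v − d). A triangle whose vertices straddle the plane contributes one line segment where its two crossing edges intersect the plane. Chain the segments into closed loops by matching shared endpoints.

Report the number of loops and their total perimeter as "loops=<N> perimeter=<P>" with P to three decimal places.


loops=1 perimeter=10.740

Straddling triangles (8 of 12):
  (v1,v3,v0) [++-] → (-0.88, 0.140767, 0.1201)–(-0.88, -1.805, 0.1201)  len=1.9458
  (v4,v1,v0) [-+-] → (-0.0686286, -1.805, 0.1201)–(-0.88, -1.805, 0.1201)  len=0.8114
  (v0,v3,v2) [-+-] → (-0.88, 0.140767, 0.1201)–(-0.88, 1.805, 0.1201)  len=1.6642
  (v5,v1,v4) [++-] → (-0.0686286, -1.805, 0.1201)–(0.88, -1.805, 0.1201)  len=0.9486
  (v3,v7,v2) [++-] → (0.0686286, 1.805, 0.1201)–(-0.88, 1.805, 0.1201)  len=0.9486
  (v2,v7,v6) [-+-] → (0.0686286, 1.805, 0.1201)–(0.88, 1.805, 0.1201)  len=0.8114
  (v6,v5,v4) [-+-] → (0.88, -0.140767, 0.1201)–(0.88, -1.805, 0.1201)  len=1.6642
  (v7,v5,v6) [++-] → (0.88, -0.140767, 0.1201)–(0.88, 1.805, 0.1201)  len=1.9458

Chained into 1 loop(s):
  loop 1: 8 segments, perimeter = 10.7400
Total perimeter = 10.740


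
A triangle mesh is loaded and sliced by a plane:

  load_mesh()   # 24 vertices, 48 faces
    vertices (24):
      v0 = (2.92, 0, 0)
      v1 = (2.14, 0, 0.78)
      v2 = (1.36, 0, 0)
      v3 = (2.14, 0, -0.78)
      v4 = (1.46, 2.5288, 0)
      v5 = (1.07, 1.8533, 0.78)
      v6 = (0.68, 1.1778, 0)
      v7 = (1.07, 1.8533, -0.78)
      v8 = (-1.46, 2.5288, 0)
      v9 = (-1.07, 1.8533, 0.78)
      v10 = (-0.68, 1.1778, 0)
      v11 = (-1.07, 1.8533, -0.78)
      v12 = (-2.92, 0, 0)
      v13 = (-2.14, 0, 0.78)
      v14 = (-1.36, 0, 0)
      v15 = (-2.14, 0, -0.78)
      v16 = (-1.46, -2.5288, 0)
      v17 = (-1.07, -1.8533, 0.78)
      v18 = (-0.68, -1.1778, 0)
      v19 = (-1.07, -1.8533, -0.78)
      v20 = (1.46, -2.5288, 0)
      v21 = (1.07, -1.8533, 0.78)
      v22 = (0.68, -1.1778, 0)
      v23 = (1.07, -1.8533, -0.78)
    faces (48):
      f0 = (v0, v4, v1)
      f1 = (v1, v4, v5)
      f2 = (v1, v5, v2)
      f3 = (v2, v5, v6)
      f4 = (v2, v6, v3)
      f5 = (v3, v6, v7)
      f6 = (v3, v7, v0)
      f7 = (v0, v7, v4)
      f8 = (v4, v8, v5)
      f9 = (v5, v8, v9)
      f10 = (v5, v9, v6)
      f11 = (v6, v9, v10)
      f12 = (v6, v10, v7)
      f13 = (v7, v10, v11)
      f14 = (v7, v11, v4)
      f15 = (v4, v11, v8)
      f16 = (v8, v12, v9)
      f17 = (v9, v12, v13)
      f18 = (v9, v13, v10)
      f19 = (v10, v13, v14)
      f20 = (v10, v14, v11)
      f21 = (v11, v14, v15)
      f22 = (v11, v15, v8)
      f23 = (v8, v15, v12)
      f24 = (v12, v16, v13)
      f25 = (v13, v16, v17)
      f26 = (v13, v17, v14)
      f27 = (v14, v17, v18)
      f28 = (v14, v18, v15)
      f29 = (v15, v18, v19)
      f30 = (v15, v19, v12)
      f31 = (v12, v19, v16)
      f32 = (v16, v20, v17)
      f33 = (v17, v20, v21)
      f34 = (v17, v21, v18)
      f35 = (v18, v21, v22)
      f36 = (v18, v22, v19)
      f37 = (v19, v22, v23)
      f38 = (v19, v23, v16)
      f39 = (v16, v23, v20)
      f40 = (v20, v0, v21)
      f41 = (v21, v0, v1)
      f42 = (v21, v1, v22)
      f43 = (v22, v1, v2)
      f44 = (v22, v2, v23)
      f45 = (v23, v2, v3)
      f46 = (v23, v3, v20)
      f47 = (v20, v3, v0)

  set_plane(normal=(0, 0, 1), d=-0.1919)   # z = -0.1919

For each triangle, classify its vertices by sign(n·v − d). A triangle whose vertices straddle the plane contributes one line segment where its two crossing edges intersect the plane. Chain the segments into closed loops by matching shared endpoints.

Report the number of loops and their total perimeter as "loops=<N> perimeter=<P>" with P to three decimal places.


loops=2 perimeter=25.680

Straddling triangles (24 of 48):
  (v2,v6,v3) [++-] → (1.0392, 0.888031, -0.1919)–(1.5519, 0, -0.1919)  len=1.0254
  (v3,v6,v7) [-+-] → (1.0392, 0.888031, -0.1919)–(0.77595, 1.34399, -0.1919)  len=0.5265
  (v3,v7,v0) [--+] → (2.46485, 0.455959, -0.1919)–(2.7281, 0, -0.1919)  len=0.5265
  (v0,v7,v4) [+-+] → (2.46485, 0.455959, -0.1919)–(1.36405, 2.36261, -0.1919)  len=2.2016
  (v6,v10,v7) [++-] → (-0.249455, 1.34399, -0.1919)–(0.77595, 1.34399, -0.1919)  len=1.0254
  (v7,v10,v11) [-+-] → (-0.249455, 1.34399, -0.1919)–(-0.77595, 1.34399, -0.1919)  len=0.5265
  (v7,v11,v4) [--+] → (0.837555, 2.36261, -0.1919)–(1.36405, 2.36261, -0.1919)  len=0.5265
  (v4,v11,v8) [+-+] → (0.837555, 2.36261, -0.1919)–(-1.36405, 2.36261, -0.1919)  len=2.2016
  (v10,v14,v11) [++-] → (-1.28865, 0.455959, -0.1919)–(-0.77595, 1.34399, -0.1919)  len=1.0254
  (v11,v14,v15) [-+-] → (-1.28865, 0.455959, -0.1919)–(-1.5519, 0, -0.1919)  len=0.5265
  (v11,v15,v8) [--+] → (-1.6273, 1.90665, -0.1919)–(-1.36405, 2.36261, -0.1919)  len=0.5265
  (v8,v15,v12) [+-+] → (-1.6273, 1.90665, -0.1919)–(-2.7281, 0, -0.1919)  len=2.2016
  (v14,v18,v15) [++-] → (-1.0392, -0.888031, -0.1919)–(-1.5519, 0, -0.1919)  len=1.0254
  (v15,v18,v19) [-+-] → (-1.0392, -0.888031, -0.1919)–(-0.77595, -1.34399, -0.1919)  len=0.5265
  (v15,v19,v12) [--+] → (-2.46485, -0.455959, -0.1919)–(-2.7281, 0, -0.1919)  len=0.5265
  (v12,v19,v16) [+-+] → (-2.46485, -0.455959, -0.1919)–(-1.36405, -2.36261, -0.1919)  len=2.2016
  (v18,v22,v19) [++-] → (0.249455, -1.34399, -0.1919)–(-0.77595, -1.34399, -0.1919)  len=1.0254
  (v19,v22,v23) [-+-] → (0.249455, -1.34399, -0.1919)–(0.77595, -1.34399, -0.1919)  len=0.5265
  (v19,v23,v16) [--+] → (-0.837555, -2.36261, -0.1919)–(-1.36405, -2.36261, -0.1919)  len=0.5265
  (v16,v23,v20) [+-+] → (-0.837555, -2.36261, -0.1919)–(1.36405, -2.36261, -0.1919)  len=2.2016
  (v22,v2,v23) [++-] → (1.28865, -0.455959, -0.1919)–(0.77595, -1.34399, -0.1919)  len=1.0254
  (v23,v2,v3) [-+-] → (1.28865, -0.455959, -0.1919)–(1.5519, 0, -0.1919)  len=0.5265
  (v23,v3,v20) [--+] → (1.6273, -1.90665, -0.1919)–(1.36405, -2.36261, -0.1919)  len=0.5265
  (v20,v3,v0) [+-+] → (1.6273, -1.90665, -0.1919)–(2.7281, 0, -0.1919)  len=2.2016

Chained into 2 loop(s):
  loop 1: 12 segments, perimeter = 9.3114
  loop 2: 12 segments, perimeter = 16.3686
Total perimeter = 25.680


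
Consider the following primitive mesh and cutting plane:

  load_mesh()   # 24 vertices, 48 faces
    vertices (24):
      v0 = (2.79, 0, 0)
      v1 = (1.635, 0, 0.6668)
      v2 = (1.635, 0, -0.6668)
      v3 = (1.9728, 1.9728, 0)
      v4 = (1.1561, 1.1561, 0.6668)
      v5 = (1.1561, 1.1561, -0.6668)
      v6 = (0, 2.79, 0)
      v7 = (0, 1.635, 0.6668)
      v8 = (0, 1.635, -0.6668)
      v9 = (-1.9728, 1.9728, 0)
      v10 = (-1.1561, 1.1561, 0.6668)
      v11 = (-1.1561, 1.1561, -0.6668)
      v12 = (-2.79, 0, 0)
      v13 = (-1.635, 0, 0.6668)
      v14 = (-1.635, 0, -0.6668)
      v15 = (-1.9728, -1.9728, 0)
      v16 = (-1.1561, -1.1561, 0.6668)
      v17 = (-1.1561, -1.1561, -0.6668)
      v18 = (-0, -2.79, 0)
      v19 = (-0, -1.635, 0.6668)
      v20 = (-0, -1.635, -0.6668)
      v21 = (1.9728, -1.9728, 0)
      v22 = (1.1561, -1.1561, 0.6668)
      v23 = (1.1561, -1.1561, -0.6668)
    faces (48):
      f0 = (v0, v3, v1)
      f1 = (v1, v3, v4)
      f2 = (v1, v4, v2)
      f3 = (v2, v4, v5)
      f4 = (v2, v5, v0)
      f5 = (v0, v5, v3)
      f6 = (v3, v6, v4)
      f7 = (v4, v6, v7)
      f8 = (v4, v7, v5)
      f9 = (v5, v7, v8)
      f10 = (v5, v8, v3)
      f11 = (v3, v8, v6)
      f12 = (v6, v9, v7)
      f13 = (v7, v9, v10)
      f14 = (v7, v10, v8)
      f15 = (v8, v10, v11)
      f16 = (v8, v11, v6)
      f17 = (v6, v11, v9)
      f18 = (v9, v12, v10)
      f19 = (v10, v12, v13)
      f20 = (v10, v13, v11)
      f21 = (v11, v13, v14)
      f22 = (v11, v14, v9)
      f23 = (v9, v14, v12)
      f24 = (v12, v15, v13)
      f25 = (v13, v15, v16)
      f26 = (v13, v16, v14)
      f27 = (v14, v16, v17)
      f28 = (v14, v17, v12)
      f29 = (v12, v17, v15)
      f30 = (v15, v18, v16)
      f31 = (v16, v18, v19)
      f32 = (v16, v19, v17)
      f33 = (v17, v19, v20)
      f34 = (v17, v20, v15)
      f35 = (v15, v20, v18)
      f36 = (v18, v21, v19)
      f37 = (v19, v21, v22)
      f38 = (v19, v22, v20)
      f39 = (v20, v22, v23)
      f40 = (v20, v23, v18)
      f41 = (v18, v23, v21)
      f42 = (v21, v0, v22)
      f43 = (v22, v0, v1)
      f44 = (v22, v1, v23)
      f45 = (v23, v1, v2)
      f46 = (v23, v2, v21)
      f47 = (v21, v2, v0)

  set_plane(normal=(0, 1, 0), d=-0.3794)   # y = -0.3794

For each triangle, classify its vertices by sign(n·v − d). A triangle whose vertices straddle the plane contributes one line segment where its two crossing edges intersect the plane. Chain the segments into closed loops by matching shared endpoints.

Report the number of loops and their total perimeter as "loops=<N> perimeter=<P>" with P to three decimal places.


Straddling triangles (12 of 48):
  (v12,v15,v13) [+-+] → (-2.63284, -0.3794, 0)–(-1.69996, -0.3794, 0.538564)  len=1.0772
  (v13,v15,v16) [+--] → (-1.69996, -0.3794, 0.538564)–(-1.47784, -0.3794, 0.6668)  len=0.2565
  (v13,v16,v14) [+-+] → (-1.47784, -0.3794, 0.6668)–(-1.47784, -0.3794, -0.229149)  len=0.8959
  (v14,v16,v17) [+--] → (-1.47784, -0.3794, -0.229149)–(-1.47784, -0.3794, -0.6668)  len=0.4377
  (v14,v17,v12) [+-+] → (-1.47784, -0.3794, -0.6668)–(-2.2538, -0.3794, -0.218825)  len=0.8960
  (v12,v17,v15) [+--] → (-2.2538, -0.3794, -0.218825)–(-2.63284, -0.3794, 0)  len=0.4377
  (v21,v0,v22) [-+-] → (2.63284, -0.3794, 0)–(2.2538, -0.3794, 0.218825)  len=0.4377
  (v22,v0,v1) [-++] → (2.2538, -0.3794, 0.218825)–(1.47784, -0.3794, 0.6668)  len=0.8960
  (v22,v1,v23) [-+-] → (1.47784, -0.3794, 0.6668)–(1.47784, -0.3794, 0.229149)  len=0.4377
  (v23,v1,v2) [-++] → (1.47784, -0.3794, 0.229149)–(1.47784, -0.3794, -0.6668)  len=0.8959
  (v23,v2,v21) [-+-] → (1.47784, -0.3794, -0.6668)–(1.69996, -0.3794, -0.538564)  len=0.2565
  (v21,v2,v0) [-++] → (1.69996, -0.3794, -0.538564)–(2.63284, -0.3794, 0)  len=1.0772

Chained into 2 loop(s):
  loop 1: 6 segments, perimeter = 4.0009
  loop 2: 6 segments, perimeter = 4.0009
Total perimeter = 8.002

loops=2 perimeter=8.002


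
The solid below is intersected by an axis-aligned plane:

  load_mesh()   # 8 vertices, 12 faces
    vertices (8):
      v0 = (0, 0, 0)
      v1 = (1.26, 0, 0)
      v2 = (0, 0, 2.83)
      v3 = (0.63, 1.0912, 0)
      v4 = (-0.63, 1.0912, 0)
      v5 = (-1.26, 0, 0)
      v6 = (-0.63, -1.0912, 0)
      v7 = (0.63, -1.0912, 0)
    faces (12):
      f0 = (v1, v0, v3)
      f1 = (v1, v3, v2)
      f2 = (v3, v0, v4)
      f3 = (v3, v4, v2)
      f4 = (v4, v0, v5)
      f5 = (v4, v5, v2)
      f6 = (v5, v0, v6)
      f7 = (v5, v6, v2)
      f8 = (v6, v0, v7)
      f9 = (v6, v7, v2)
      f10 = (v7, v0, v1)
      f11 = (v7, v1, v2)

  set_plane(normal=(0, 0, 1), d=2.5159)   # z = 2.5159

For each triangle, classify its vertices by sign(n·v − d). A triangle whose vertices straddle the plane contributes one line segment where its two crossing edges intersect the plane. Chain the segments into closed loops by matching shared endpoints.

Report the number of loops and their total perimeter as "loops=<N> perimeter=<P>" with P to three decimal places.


Straddling triangles (6 of 12):
  (v1,v3,v2) [--+] → (0.0699233, 0.121112, 2.5159)–(0.139847, 0, 2.5159)  len=0.1398
  (v3,v4,v2) [--+] → (-0.0699233, 0.121112, 2.5159)–(0.0699233, 0.121112, 2.5159)  len=0.1398
  (v4,v5,v2) [--+] → (-0.139847, 0, 2.5159)–(-0.0699233, 0.121112, 2.5159)  len=0.1398
  (v5,v6,v2) [--+] → (-0.0699233, -0.121112, 2.5159)–(-0.139847, 0, 2.5159)  len=0.1398
  (v6,v7,v2) [--+] → (0.0699233, -0.121112, 2.5159)–(-0.0699233, -0.121112, 2.5159)  len=0.1398
  (v7,v1,v2) [--+] → (0.139847, 0, 2.5159)–(0.0699233, -0.121112, 2.5159)  len=0.1398

Chained into 1 loop(s):
  loop 1: 6 segments, perimeter = 0.8391
Total perimeter = 0.839

loops=1 perimeter=0.839


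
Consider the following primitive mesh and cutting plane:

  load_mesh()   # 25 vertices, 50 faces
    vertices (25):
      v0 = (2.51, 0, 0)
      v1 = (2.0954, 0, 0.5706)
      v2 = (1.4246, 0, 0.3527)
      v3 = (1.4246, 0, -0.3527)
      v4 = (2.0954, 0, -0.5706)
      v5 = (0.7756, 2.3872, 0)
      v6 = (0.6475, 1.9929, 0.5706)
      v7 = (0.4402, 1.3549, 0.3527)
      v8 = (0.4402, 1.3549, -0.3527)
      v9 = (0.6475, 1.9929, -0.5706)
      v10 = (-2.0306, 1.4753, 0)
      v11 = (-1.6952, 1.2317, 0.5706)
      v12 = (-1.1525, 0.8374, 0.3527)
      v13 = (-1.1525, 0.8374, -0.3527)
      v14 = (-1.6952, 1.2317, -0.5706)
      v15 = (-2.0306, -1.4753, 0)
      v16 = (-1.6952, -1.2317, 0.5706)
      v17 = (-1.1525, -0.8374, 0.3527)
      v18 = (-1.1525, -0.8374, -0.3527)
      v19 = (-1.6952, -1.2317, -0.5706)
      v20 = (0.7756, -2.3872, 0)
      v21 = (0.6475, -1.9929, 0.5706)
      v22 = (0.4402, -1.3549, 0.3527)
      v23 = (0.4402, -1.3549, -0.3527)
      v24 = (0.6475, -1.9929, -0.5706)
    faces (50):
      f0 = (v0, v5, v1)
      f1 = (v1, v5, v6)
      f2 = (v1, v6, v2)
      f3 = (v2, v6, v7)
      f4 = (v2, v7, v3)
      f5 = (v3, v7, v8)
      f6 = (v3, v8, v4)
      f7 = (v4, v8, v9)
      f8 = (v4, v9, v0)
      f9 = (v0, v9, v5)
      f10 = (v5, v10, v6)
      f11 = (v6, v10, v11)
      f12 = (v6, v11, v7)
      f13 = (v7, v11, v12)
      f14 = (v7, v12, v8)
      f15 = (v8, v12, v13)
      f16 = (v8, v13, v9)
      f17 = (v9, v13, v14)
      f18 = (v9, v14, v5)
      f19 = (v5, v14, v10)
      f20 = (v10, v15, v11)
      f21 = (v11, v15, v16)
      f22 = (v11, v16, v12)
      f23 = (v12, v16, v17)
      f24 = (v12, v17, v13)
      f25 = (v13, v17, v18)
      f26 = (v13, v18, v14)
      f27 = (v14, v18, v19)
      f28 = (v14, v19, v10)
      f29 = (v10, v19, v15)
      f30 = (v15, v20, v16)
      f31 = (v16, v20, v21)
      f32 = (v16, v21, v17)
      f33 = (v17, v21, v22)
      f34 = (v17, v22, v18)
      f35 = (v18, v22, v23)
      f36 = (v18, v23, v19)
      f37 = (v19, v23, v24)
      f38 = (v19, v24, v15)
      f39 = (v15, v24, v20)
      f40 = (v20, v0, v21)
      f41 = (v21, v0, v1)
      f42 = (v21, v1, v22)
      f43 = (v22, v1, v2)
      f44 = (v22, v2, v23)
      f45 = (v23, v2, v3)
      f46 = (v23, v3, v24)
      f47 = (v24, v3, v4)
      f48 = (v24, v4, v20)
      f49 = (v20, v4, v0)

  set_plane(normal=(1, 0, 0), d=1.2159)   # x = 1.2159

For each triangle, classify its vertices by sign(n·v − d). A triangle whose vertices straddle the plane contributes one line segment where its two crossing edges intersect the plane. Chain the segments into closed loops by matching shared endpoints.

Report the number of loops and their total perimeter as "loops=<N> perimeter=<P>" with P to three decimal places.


loops=2 perimeter=8.433

Straddling triangles (20 of 50):
  (v0,v5,v1) [+-+] → (1.2159, 1.78118, 0)–(1.2159, 1.5908, 0.190359)  len=0.2692
  (v1,v5,v6) [+--] → (1.2159, 1.5908, 0.190359)–(1.2159, 1.21055, 0.5706)  len=0.5378
  (v1,v6,v2) [+-+] → (1.2159, 1.21055, 0.5706)–(1.2159, 0.535218, 0.41122)  len=0.6939
  (v2,v6,v7) [+--] → (1.2159, 0.535218, 0.41122)–(1.2159, 0.287249, 0.3527)  len=0.2548
  (v2,v7,v3) [+-+] → (1.2159, 0.287249, 0.3527)–(1.2159, 0.287249, -0.20315)  len=0.5559
  (v3,v7,v8) [+--] → (1.2159, 0.287249, -0.20315)–(1.2159, 0.287249, -0.3527)  len=0.1495
  (v3,v8,v4) [+-+] → (1.2159, 0.287249, -0.3527)–(1.2159, 0.719934, -0.454818)  len=0.4446
  (v4,v8,v9) [+--] → (1.2159, 0.719934, -0.454818)–(1.2159, 1.21055, -0.5706)  len=0.5041
  (v4,v9,v0) [+-+] → (1.2159, 1.21055, -0.5706)–(1.2159, 1.3847, -0.396464)  len=0.2463
  (v0,v9,v5) [+--] → (1.2159, 1.3847, -0.396464)–(1.2159, 1.78118, 0)  len=0.5607
  (v20,v0,v21) [-+-] → (1.2159, -1.78118, 0)–(1.2159, -1.3847, 0.396464)  len=0.5607
  (v21,v0,v1) [-++] → (1.2159, -1.3847, 0.396464)–(1.2159, -1.21055, 0.5706)  len=0.2463
  (v21,v1,v22) [-+-] → (1.2159, -1.21055, 0.5706)–(1.2159, -0.719934, 0.454818)  len=0.5041
  (v22,v1,v2) [-++] → (1.2159, -0.719934, 0.454818)–(1.2159, -0.287249, 0.3527)  len=0.4446
  (v22,v2,v23) [-+-] → (1.2159, -0.287249, 0.3527)–(1.2159, -0.287249, 0.20315)  len=0.1495
  (v23,v2,v3) [-++] → (1.2159, -0.287249, 0.20315)–(1.2159, -0.287249, -0.3527)  len=0.5559
  (v23,v3,v24) [-+-] → (1.2159, -0.287249, -0.3527)–(1.2159, -0.535218, -0.41122)  len=0.2548
  (v24,v3,v4) [-++] → (1.2159, -0.535218, -0.41122)–(1.2159, -1.21055, -0.5706)  len=0.6939
  (v24,v4,v20) [-+-] → (1.2159, -1.21055, -0.5706)–(1.2159, -1.5908, -0.190359)  len=0.5378
  (v20,v4,v0) [-++] → (1.2159, -1.5908, -0.190359)–(1.2159, -1.78118, 0)  len=0.2692

Chained into 2 loop(s):
  loop 1: 10 segments, perimeter = 4.2167
  loop 2: 10 segments, perimeter = 4.2167
Total perimeter = 8.433


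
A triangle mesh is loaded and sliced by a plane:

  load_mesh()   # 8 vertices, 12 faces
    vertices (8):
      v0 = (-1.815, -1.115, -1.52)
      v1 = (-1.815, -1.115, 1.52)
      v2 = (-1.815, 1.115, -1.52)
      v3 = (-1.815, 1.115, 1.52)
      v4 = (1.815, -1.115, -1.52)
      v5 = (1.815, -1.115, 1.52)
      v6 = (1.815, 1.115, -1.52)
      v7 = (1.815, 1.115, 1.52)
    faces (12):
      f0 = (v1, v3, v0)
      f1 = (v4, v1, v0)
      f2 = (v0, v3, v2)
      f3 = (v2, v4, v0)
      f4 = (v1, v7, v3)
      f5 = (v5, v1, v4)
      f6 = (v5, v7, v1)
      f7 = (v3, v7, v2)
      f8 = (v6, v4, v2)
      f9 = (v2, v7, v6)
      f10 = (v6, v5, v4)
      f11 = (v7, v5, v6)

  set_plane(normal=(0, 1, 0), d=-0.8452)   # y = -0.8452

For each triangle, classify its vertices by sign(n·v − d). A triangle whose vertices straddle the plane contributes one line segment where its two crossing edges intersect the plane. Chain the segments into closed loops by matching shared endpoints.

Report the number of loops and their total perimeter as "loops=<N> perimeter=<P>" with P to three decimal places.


loops=1 perimeter=13.340

Straddling triangles (8 of 12):
  (v1,v3,v0) [-+-] → (-1.815, -0.8452, 1.52)–(-1.815, -0.8452, -1.1522)  len=2.6722
  (v0,v3,v2) [-++] → (-1.815, -0.8452, -1.1522)–(-1.815, -0.8452, -1.52)  len=0.3678
  (v2,v4,v0) [+--] → (1.37582, -0.8452, -1.52)–(-1.815, -0.8452, -1.52)  len=3.1908
  (v1,v7,v3) [-++] → (-1.37582, -0.8452, 1.52)–(-1.815, -0.8452, 1.52)  len=0.4392
  (v5,v7,v1) [-+-] → (1.815, -0.8452, 1.52)–(-1.37582, -0.8452, 1.52)  len=3.1908
  (v6,v4,v2) [+-+] → (1.815, -0.8452, -1.52)–(1.37582, -0.8452, -1.52)  len=0.4392
  (v6,v5,v4) [+--] → (1.815, -0.8452, 1.1522)–(1.815, -0.8452, -1.52)  len=2.6722
  (v7,v5,v6) [+-+] → (1.815, -0.8452, 1.52)–(1.815, -0.8452, 1.1522)  len=0.3678

Chained into 1 loop(s):
  loop 1: 8 segments, perimeter = 13.3400
Total perimeter = 13.340


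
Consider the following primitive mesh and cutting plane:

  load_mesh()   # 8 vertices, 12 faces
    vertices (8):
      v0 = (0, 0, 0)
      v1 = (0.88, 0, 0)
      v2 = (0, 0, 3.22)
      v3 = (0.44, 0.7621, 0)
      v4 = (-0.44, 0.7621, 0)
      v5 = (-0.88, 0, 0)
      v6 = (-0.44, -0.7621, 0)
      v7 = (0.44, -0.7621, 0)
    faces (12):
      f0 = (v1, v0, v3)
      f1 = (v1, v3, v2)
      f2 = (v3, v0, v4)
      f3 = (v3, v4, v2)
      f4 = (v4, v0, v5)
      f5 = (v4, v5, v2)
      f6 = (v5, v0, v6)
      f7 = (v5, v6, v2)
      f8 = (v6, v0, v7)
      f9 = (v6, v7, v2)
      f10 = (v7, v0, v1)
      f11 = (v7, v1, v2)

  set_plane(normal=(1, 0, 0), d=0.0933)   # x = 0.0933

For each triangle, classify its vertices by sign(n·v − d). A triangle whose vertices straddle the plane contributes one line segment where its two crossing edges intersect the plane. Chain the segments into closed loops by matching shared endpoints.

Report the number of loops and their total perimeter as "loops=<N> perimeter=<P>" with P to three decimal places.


loops=1 perimeter=7.494

Straddling triangles (8 of 12):
  (v1,v0,v3) [+-+] → (0.0933, 0, 0)–(0.0933, 0.1616, 0)  len=0.1616
  (v1,v3,v2) [++-] → (0.0933, 0.1616, 2.53721)–(0.0933, 0, 2.87861)  len=0.3777
  (v3,v0,v4) [+--] → (0.0933, 0.1616, 0)–(0.0933, 0.7621, 0)  len=0.6005
  (v3,v4,v2) [+--] → (0.0933, 0.7621, 0)–(0.0933, 0.1616, 2.53721)  len=2.6073
  (v6,v0,v7) [--+] → (0.0933, -0.1616, 0)–(0.0933, -0.7621, 0)  len=0.6005
  (v6,v7,v2) [-+-] → (0.0933, -0.7621, 0)–(0.0933, -0.1616, 2.53721)  len=2.6073
  (v7,v0,v1) [+-+] → (0.0933, -0.1616, 0)–(0.0933, 0, 0)  len=0.1616
  (v7,v1,v2) [++-] → (0.0933, 0, 2.87861)–(0.0933, -0.1616, 2.53721)  len=0.3777

Chained into 1 loop(s):
  loop 1: 8 segments, perimeter = 7.4942
Total perimeter = 7.494


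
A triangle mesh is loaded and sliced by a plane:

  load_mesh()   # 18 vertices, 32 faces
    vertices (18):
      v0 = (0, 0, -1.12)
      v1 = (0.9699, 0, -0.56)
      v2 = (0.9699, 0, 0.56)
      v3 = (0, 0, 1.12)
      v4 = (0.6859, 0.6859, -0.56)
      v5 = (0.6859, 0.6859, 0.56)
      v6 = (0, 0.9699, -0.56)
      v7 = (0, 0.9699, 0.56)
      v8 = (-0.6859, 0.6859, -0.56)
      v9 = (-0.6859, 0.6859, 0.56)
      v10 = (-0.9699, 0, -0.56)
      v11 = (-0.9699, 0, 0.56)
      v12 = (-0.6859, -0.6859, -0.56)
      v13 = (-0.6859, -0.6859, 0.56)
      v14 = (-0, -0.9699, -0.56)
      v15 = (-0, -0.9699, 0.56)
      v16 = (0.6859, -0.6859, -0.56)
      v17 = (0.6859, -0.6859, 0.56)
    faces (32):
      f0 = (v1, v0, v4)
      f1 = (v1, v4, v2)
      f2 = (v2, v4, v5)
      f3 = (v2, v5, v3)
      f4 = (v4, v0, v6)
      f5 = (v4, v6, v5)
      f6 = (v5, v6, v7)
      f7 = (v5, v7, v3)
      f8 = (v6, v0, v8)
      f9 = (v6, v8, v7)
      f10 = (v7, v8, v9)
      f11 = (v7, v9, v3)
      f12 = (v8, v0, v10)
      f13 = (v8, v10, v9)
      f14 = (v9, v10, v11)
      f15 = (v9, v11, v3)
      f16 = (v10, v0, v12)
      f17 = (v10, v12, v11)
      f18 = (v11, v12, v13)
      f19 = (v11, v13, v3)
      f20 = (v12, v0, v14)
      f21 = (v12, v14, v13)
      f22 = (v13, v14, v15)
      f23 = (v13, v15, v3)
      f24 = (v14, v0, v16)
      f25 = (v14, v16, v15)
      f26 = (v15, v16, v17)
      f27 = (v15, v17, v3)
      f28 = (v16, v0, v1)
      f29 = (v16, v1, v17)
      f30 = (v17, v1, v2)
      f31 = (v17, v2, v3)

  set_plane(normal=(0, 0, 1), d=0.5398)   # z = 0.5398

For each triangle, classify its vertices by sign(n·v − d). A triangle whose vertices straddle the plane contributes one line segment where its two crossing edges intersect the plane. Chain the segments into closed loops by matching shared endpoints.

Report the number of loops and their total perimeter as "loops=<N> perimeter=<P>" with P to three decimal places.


Straddling triangles (16 of 32):
  (v1,v4,v2) [--+] → (0.964778, 0.0123707, 0.5398)–(0.9699, 0, 0.5398)  len=0.0134
  (v2,v4,v5) [+-+] → (0.964778, 0.0123707, 0.5398)–(0.6859, 0.6859, 0.5398)  len=0.7290
  (v4,v6,v5) [--+] → (0.673529, 0.691022, 0.5398)–(0.6859, 0.6859, 0.5398)  len=0.0134
  (v5,v6,v7) [+-+] → (0.673529, 0.691022, 0.5398)–(0, 0.9699, 0.5398)  len=0.7290
  (v6,v8,v7) [--+] → (-0.0123707, 0.964778, 0.5398)–(0, 0.9699, 0.5398)  len=0.0134
  (v7,v8,v9) [+-+] → (-0.0123707, 0.964778, 0.5398)–(-0.6859, 0.6859, 0.5398)  len=0.7290
  (v8,v10,v9) [--+] → (-0.691022, 0.673529, 0.5398)–(-0.6859, 0.6859, 0.5398)  len=0.0134
  (v9,v10,v11) [+-+] → (-0.691022, 0.673529, 0.5398)–(-0.9699, 0, 0.5398)  len=0.7290
  (v10,v12,v11) [--+] → (-0.964778, -0.0123707, 0.5398)–(-0.9699, 0, 0.5398)  len=0.0134
  (v11,v12,v13) [+-+] → (-0.964778, -0.0123707, 0.5398)–(-0.6859, -0.6859, 0.5398)  len=0.7290
  (v12,v14,v13) [--+] → (-0.673529, -0.691022, 0.5398)–(-0.6859, -0.6859, 0.5398)  len=0.0134
  (v13,v14,v15) [+-+] → (-0.673529, -0.691022, 0.5398)–(0, -0.9699, 0.5398)  len=0.7290
  (v14,v16,v15) [--+] → (0.0123707, -0.964778, 0.5398)–(0, -0.9699, 0.5398)  len=0.0134
  (v15,v16,v17) [+-+] → (0.0123707, -0.964778, 0.5398)–(0.6859, -0.6859, 0.5398)  len=0.7290
  (v16,v1,v17) [--+] → (0.691022, -0.673529, 0.5398)–(0.6859, -0.6859, 0.5398)  len=0.0134
  (v17,v1,v2) [+-+] → (0.691022, -0.673529, 0.5398)–(0.9699, 0, 0.5398)  len=0.7290

Chained into 1 loop(s):
  loop 1: 16 segments, perimeter = 5.9390
Total perimeter = 5.939

loops=1 perimeter=5.939


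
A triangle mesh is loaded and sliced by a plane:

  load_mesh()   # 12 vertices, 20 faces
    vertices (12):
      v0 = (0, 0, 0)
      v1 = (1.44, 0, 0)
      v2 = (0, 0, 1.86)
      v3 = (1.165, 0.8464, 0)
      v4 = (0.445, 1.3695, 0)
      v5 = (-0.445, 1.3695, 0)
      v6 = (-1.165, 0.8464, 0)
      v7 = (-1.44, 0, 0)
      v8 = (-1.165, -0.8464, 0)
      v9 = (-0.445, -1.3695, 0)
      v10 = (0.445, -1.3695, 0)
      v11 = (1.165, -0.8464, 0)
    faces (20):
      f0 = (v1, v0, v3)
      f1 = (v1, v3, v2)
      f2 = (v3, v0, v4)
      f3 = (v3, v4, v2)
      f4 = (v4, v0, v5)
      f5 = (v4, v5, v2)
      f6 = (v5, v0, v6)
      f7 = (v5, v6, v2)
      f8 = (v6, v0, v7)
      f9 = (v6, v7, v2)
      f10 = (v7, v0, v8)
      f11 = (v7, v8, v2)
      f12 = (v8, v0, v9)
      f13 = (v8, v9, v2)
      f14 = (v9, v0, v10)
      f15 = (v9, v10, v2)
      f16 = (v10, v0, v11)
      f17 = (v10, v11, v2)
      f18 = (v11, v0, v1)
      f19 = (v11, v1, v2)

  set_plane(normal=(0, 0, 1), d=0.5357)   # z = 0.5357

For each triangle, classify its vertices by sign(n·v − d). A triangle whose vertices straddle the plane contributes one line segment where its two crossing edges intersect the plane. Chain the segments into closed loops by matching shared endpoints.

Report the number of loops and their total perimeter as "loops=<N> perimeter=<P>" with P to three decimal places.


Straddling triangles (10 of 20):
  (v1,v3,v2) [--+] → (0.829467, 0.602628, 0.5357)–(1.02526, 0, 0.5357)  len=0.6336
  (v3,v4,v2) [--+] → (0.316835, 0.975069, 0.5357)–(0.829467, 0.602628, 0.5357)  len=0.6336
  (v4,v5,v2) [--+] → (-0.316835, 0.975069, 0.5357)–(0.316835, 0.975069, 0.5357)  len=0.6337
  (v5,v6,v2) [--+] → (-0.829467, 0.602628, 0.5357)–(-0.316835, 0.975069, 0.5357)  len=0.6336
  (v6,v7,v2) [--+] → (-1.02526, 0, 0.5357)–(-0.829467, 0.602628, 0.5357)  len=0.6336
  (v7,v8,v2) [--+] → (-0.829467, -0.602628, 0.5357)–(-1.02526, 0, 0.5357)  len=0.6336
  (v8,v9,v2) [--+] → (-0.316835, -0.975069, 0.5357)–(-0.829467, -0.602628, 0.5357)  len=0.6336
  (v9,v10,v2) [--+] → (0.316835, -0.975069, 0.5357)–(-0.316835, -0.975069, 0.5357)  len=0.6337
  (v10,v11,v2) [--+] → (0.829467, -0.602628, 0.5357)–(0.316835, -0.975069, 0.5357)  len=0.6336
  (v11,v1,v2) [--+] → (1.02526, 0, 0.5357)–(0.829467, -0.602628, 0.5357)  len=0.6336

Chained into 1 loop(s):
  loop 1: 10 segments, perimeter = 6.3365
Total perimeter = 6.336

loops=1 perimeter=6.336


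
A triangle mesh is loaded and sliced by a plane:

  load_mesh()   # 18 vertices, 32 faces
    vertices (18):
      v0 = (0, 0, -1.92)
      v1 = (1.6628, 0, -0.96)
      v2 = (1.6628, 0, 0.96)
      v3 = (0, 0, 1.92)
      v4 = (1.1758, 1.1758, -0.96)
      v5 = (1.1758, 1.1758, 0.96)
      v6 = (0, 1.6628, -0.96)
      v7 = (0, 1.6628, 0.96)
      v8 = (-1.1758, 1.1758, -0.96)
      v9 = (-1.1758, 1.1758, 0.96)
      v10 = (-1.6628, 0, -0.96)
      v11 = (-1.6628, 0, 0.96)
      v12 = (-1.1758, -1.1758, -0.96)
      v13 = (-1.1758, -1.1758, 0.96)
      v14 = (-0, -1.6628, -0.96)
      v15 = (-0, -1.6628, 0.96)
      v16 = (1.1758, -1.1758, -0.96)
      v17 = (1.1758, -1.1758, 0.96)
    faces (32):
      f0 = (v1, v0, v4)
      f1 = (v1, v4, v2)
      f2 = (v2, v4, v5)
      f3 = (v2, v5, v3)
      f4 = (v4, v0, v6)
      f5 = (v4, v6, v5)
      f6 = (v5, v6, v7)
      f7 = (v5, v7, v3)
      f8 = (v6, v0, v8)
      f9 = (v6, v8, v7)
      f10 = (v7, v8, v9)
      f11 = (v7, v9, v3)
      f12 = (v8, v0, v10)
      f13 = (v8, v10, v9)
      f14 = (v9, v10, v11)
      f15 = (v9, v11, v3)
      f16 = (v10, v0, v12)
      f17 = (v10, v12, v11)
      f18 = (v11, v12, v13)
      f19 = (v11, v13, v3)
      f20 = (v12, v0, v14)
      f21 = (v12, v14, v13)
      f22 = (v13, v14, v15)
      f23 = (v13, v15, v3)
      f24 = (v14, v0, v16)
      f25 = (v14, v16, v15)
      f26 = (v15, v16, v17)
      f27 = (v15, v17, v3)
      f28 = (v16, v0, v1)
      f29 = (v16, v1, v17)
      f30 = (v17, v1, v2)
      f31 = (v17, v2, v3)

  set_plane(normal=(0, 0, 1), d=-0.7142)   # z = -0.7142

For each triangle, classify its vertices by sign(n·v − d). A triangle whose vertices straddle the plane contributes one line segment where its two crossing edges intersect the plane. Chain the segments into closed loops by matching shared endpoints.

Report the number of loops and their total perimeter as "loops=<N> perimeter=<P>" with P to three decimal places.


loops=1 perimeter=10.181

Straddling triangles (16 of 32):
  (v1,v4,v2) [--+] → (1.23815, 1.02527, -0.7142)–(1.6628, 0, -0.7142)  len=1.1097
  (v2,v4,v5) [+-+] → (1.23815, 1.02527, -0.7142)–(1.1758, 1.1758, -0.7142)  len=0.1629
  (v4,v6,v5) [--+] → (0.150527, 1.60045, -0.7142)–(1.1758, 1.1758, -0.7142)  len=1.1097
  (v5,v6,v7) [+-+] → (0.150527, 1.60045, -0.7142)–(0, 1.6628, -0.7142)  len=0.1629
  (v6,v8,v7) [--+] → (-1.02527, 1.23815, -0.7142)–(0, 1.6628, -0.7142)  len=1.1097
  (v7,v8,v9) [+-+] → (-1.02527, 1.23815, -0.7142)–(-1.1758, 1.1758, -0.7142)  len=0.1629
  (v8,v10,v9) [--+] → (-1.60045, 0.150527, -0.7142)–(-1.1758, 1.1758, -0.7142)  len=1.1097
  (v9,v10,v11) [+-+] → (-1.60045, 0.150527, -0.7142)–(-1.6628, 0, -0.7142)  len=0.1629
  (v10,v12,v11) [--+] → (-1.23815, -1.02527, -0.7142)–(-1.6628, 0, -0.7142)  len=1.1097
  (v11,v12,v13) [+-+] → (-1.23815, -1.02527, -0.7142)–(-1.1758, -1.1758, -0.7142)  len=0.1629
  (v12,v14,v13) [--+] → (-0.150527, -1.60045, -0.7142)–(-1.1758, -1.1758, -0.7142)  len=1.1097
  (v13,v14,v15) [+-+] → (-0.150527, -1.60045, -0.7142)–(0, -1.6628, -0.7142)  len=0.1629
  (v14,v16,v15) [--+] → (1.02527, -1.23815, -0.7142)–(0, -1.6628, -0.7142)  len=1.1097
  (v15,v16,v17) [+-+] → (1.02527, -1.23815, -0.7142)–(1.1758, -1.1758, -0.7142)  len=0.1629
  (v16,v1,v17) [--+] → (1.60045, -0.150527, -0.7142)–(1.1758, -1.1758, -0.7142)  len=1.1097
  (v17,v1,v2) [+-+] → (1.60045, -0.150527, -0.7142)–(1.6628, 0, -0.7142)  len=0.1629

Chained into 1 loop(s):
  loop 1: 16 segments, perimeter = 10.1813
Total perimeter = 10.181


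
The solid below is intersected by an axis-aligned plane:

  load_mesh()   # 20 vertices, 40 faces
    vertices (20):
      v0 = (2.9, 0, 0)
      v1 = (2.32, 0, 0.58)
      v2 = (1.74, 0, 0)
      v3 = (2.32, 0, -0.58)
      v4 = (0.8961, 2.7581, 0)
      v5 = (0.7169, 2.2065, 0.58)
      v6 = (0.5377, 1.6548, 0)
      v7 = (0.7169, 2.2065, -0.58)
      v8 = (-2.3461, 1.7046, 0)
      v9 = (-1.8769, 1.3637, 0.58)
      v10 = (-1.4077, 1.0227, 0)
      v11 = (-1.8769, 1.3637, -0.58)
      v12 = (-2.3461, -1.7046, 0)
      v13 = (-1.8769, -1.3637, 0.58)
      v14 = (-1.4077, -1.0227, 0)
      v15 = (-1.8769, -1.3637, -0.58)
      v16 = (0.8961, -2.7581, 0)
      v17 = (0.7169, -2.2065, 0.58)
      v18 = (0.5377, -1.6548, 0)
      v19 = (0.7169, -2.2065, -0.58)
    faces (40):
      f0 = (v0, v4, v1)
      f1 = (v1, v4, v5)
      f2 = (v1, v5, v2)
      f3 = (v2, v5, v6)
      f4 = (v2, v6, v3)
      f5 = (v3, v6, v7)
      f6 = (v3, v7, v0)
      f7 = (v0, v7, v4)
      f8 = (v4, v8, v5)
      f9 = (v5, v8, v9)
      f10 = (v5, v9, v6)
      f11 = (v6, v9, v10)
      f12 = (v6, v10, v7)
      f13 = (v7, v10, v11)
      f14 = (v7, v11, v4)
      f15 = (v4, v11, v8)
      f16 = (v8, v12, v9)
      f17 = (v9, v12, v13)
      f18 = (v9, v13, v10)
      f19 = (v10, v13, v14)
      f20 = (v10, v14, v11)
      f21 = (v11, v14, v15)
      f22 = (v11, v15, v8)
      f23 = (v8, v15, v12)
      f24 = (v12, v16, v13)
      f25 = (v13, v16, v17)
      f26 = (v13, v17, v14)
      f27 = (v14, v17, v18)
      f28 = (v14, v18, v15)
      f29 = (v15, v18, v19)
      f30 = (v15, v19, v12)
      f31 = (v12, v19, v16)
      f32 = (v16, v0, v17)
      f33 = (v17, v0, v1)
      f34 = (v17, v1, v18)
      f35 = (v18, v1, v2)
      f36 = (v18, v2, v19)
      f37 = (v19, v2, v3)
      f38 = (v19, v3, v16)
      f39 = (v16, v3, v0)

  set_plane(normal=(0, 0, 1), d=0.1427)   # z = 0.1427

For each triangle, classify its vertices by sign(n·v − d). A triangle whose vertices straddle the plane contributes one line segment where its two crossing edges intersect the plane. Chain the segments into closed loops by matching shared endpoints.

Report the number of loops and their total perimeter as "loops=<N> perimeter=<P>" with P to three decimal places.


Straddling triangles (20 of 40):
  (v0,v4,v1) [--+] → (1.24643, 2.07951, 0.1427)–(2.7573, 0, 0.1427)  len=2.5704
  (v1,v4,v5) [+-+] → (1.24643, 2.07951, 0.1427)–(0.852011, 2.62239, 0.1427)  len=0.6710
  (v1,v5,v2) [++-] → (1.48828, 0.542875, 0.1427)–(1.8827, 0, 0.1427)  len=0.6710
  (v2,v5,v6) [-+-] → (1.48828, 0.542875, 0.1427)–(0.581789, 1.79054, 0.1427)  len=1.5422
  (v4,v8,v5) [--+] → (-1.5925, 1.82808, 0.1427)–(0.852011, 2.62239, 0.1427)  len=2.5703
  (v5,v8,v9) [+-+] → (-1.5925, 1.82808, 0.1427)–(-2.23066, 1.62073, 0.1427)  len=0.6710
  (v5,v9,v6) [++-] → (-0.0563749, 1.58318, 0.1427)–(0.581789, 1.79054, 0.1427)  len=0.6710
  (v6,v9,v10) [-+-] → (-0.0563749, 1.58318, 0.1427)–(-1.52314, 1.1066, 0.1427)  len=1.5422
  (v8,v12,v9) [--+] → (-2.23066, -0.949692, 0.1427)–(-2.23066, 1.62073, 0.1427)  len=2.5704
  (v9,v12,v13) [+-+] → (-2.23066, -0.949692, 0.1427)–(-2.23066, -1.62073, 0.1427)  len=0.6710
  (v9,v13,v10) [++-] → (-1.52314, 0.435563, 0.1427)–(-1.52314, 1.1066, 0.1427)  len=0.6710
  (v10,v13,v14) [-+-] → (-1.52314, 0.435563, 0.1427)–(-1.52314, -1.1066, 0.1427)  len=1.5422
  (v12,v16,v13) [--+] → (0.213846, -2.41503, 0.1427)–(-2.23066, -1.62073, 0.1427)  len=2.5703
  (v13,v16,v17) [+-+] → (0.213846, -2.41503, 0.1427)–(0.852011, -2.62239, 0.1427)  len=0.6710
  (v13,v17,v14) [++-] → (-0.884975, -1.31396, 0.1427)–(-1.52314, -1.1066, 0.1427)  len=0.6710
  (v14,v17,v18) [-+-] → (-0.884975, -1.31396, 0.1427)–(0.581789, -1.79054, 0.1427)  len=1.5422
  (v16,v0,v17) [--+] → (2.36288, -0.542875, 0.1427)–(0.852011, -2.62239, 0.1427)  len=2.5704
  (v17,v0,v1) [+-+] → (2.36288, -0.542875, 0.1427)–(2.7573, 0, 0.1427)  len=0.6710
  (v17,v1,v18) [++-] → (0.976207, -1.24766, 0.1427)–(0.581789, -1.79054, 0.1427)  len=0.6710
  (v18,v1,v2) [-+-] → (0.976207, -1.24766, 0.1427)–(1.8827, 0, 0.1427)  len=1.5422

Chained into 2 loop(s):
  loop 1: 10 segments, perimeter = 16.2070
  loop 2: 10 segments, perimeter = 11.0662
Total perimeter = 27.273

loops=2 perimeter=27.273


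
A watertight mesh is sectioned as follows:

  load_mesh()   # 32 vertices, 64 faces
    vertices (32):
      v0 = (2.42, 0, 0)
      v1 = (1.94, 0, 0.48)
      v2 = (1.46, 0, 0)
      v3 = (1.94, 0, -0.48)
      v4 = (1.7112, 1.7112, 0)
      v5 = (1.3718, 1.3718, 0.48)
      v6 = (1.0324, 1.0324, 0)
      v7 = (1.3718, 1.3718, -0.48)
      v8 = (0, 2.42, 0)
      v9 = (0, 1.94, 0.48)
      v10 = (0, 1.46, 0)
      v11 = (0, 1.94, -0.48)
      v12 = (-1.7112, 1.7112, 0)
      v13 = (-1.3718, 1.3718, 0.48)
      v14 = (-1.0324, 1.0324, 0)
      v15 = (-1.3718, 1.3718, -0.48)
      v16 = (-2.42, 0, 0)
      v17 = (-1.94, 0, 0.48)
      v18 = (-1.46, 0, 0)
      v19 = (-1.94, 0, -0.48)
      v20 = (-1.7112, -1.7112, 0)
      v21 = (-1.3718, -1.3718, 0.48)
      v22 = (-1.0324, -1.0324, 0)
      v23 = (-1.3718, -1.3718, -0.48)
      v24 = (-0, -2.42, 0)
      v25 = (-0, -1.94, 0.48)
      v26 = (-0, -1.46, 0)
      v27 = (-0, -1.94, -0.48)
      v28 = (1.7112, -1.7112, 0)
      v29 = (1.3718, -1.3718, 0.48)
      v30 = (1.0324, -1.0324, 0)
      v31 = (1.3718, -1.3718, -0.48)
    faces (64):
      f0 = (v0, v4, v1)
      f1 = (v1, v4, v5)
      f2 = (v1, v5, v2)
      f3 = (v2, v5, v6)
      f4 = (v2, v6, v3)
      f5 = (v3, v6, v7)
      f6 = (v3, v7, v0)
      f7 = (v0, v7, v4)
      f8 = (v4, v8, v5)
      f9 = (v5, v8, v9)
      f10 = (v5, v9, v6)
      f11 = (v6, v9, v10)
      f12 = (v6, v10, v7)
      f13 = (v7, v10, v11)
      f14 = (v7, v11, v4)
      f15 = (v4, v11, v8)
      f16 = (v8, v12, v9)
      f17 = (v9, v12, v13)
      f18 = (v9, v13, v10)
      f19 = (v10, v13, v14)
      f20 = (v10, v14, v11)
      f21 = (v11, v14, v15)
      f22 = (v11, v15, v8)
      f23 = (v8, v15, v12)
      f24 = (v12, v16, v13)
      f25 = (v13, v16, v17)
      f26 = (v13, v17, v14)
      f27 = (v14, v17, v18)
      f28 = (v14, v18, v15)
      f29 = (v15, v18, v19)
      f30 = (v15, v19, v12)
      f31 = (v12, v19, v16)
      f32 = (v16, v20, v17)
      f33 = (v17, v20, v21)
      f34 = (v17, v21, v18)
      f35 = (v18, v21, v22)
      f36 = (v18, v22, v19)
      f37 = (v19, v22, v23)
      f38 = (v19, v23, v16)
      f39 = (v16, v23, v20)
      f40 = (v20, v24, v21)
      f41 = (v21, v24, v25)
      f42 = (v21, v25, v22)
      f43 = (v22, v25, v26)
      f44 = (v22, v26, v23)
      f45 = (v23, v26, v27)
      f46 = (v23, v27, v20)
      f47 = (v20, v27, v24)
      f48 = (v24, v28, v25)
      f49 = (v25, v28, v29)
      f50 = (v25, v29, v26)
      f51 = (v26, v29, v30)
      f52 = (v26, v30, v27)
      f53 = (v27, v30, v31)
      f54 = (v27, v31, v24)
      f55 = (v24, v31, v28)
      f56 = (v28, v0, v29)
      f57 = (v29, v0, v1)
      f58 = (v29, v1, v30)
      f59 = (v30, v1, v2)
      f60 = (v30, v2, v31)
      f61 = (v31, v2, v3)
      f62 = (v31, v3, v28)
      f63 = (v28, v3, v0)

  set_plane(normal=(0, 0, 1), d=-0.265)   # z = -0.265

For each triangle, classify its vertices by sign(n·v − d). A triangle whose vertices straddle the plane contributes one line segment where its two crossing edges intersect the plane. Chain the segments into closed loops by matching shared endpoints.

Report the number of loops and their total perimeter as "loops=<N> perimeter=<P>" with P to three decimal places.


loops=2 perimeter=23.757

Straddling triangles (32 of 64):
  (v2,v6,v3) [++-] → (1.53347, 0.462429, -0.265)–(1.725, 0, -0.265)  len=0.5005
  (v3,v6,v7) [-+-] → (1.53347, 0.462429, -0.265)–(1.21978, 1.21978, -0.265)  len=0.8197
  (v3,v7,v0) [--+] → (1.84131, 0.757348, -0.265)–(2.155, 0, -0.265)  len=0.8197
  (v0,v7,v4) [+-+] → (1.84131, 0.757348, -0.265)–(1.52382, 1.52382, -0.265)  len=0.8296
  (v6,v10,v7) [++-] → (0.757348, 1.41131, -0.265)–(1.21978, 1.21978, -0.265)  len=0.5005
  (v7,v10,v11) [-+-] → (0.757348, 1.41131, -0.265)–(0, 1.725, -0.265)  len=0.8197
  (v7,v11,v4) [--+] → (0.766475, 1.83752, -0.265)–(1.52382, 1.52382, -0.265)  len=0.8197
  (v4,v11,v8) [+-+] → (0.766475, 1.83752, -0.265)–(0, 2.155, -0.265)  len=0.8296
  (v10,v14,v11) [++-] → (-0.462429, 1.53347, -0.265)–(0, 1.725, -0.265)  len=0.5005
  (v11,v14,v15) [-+-] → (-0.462429, 1.53347, -0.265)–(-1.21978, 1.21978, -0.265)  len=0.8197
  (v11,v15,v8) [--+] → (-0.757348, 1.84131, -0.265)–(0, 2.155, -0.265)  len=0.8197
  (v8,v15,v12) [+-+] → (-0.757348, 1.84131, -0.265)–(-1.52382, 1.52382, -0.265)  len=0.8296
  (v14,v18,v15) [++-] → (-1.41131, 0.757348, -0.265)–(-1.21978, 1.21978, -0.265)  len=0.5005
  (v15,v18,v19) [-+-] → (-1.41131, 0.757348, -0.265)–(-1.725, 0, -0.265)  len=0.8197
  (v15,v19,v12) [--+] → (-1.83752, 0.766475, -0.265)–(-1.52382, 1.52382, -0.265)  len=0.8197
  (v12,v19,v16) [+-+] → (-1.83752, 0.766475, -0.265)–(-2.155, 0, -0.265)  len=0.8296
  (v18,v22,v19) [++-] → (-1.53347, -0.462429, -0.265)–(-1.725, 0, -0.265)  len=0.5005
  (v19,v22,v23) [-+-] → (-1.53347, -0.462429, -0.265)–(-1.21978, -1.21978, -0.265)  len=0.8197
  (v19,v23,v16) [--+] → (-1.84131, -0.757348, -0.265)–(-2.155, 0, -0.265)  len=0.8197
  (v16,v23,v20) [+-+] → (-1.84131, -0.757348, -0.265)–(-1.52382, -1.52382, -0.265)  len=0.8296
  (v22,v26,v23) [++-] → (-0.757348, -1.41131, -0.265)–(-1.21978, -1.21978, -0.265)  len=0.5005
  (v23,v26,v27) [-+-] → (-0.757348, -1.41131, -0.265)–(0, -1.725, -0.265)  len=0.8197
  (v23,v27,v20) [--+] → (-0.766475, -1.83752, -0.265)–(-1.52382, -1.52382, -0.265)  len=0.8197
  (v20,v27,v24) [+-+] → (-0.766475, -1.83752, -0.265)–(0, -2.155, -0.265)  len=0.8296
  (v26,v30,v27) [++-] → (0.462429, -1.53347, -0.265)–(0, -1.725, -0.265)  len=0.5005
  (v27,v30,v31) [-+-] → (0.462429, -1.53347, -0.265)–(1.21978, -1.21978, -0.265)  len=0.8197
  (v27,v31,v24) [--+] → (0.757348, -1.84131, -0.265)–(0, -2.155, -0.265)  len=0.8197
  (v24,v31,v28) [+-+] → (0.757348, -1.84131, -0.265)–(1.52382, -1.52382, -0.265)  len=0.8296
  (v30,v2,v31) [++-] → (1.41131, -0.757348, -0.265)–(1.21978, -1.21978, -0.265)  len=0.5005
  (v31,v2,v3) [-+-] → (1.41131, -0.757348, -0.265)–(1.725, 0, -0.265)  len=0.8197
  (v31,v3,v28) [--+] → (1.83752, -0.766475, -0.265)–(1.52382, -1.52382, -0.265)  len=0.8197
  (v28,v3,v0) [+-+] → (1.83752, -0.766475, -0.265)–(2.155, 0, -0.265)  len=0.8296

Chained into 2 loop(s):
  loop 1: 16 segments, perimeter = 10.5621
  loop 2: 16 segments, perimeter = 13.1950
Total perimeter = 23.757
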